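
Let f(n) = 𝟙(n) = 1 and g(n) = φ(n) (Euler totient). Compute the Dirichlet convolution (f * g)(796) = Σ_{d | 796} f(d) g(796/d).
(𝟙 * φ)(796) = 796

Divisors of 796: [1, 2, 4, 199, 398, 796]. For each d | 796:
  d = 1: 𝟙(1) · φ(796/1) = 1 · 396 = 396
  d = 2: 𝟙(2) · φ(796/2) = 1 · 198 = 198
  d = 4: 𝟙(4) · φ(796/4) = 1 · 198 = 198
  d = 199: 𝟙(199) · φ(796/199) = 1 · 2 = 2
  d = 398: 𝟙(398) · φ(796/398) = 1 · 1 = 1
  d = 796: 𝟙(796) · φ(796/796) = 1 · 1 = 1
Summing: (𝟙 * φ)(796) = 396 + 198 + 198 + 2 + 1 + 1 = 796.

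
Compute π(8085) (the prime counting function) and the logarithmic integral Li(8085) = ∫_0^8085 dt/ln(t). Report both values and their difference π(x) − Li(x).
π(8085) = 1015;  Li(8085) ≈ 1035.87;  π(x) − Li(x) ≈ -20.87.

Direct count of primes ≤ 8085 gives π(8085) = 1015. Numerical evaluation of the logarithmic integral gives Li(8085) ≈ 1035.87. The difference π(x) − Li(x) ≈ -20.87 is typically negative for small/moderate x (Li(x) overestimates), though Littlewood's theorem shows this sign changes infinitely often.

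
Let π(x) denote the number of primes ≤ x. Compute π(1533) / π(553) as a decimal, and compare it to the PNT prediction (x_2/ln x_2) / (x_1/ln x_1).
π(1533)/π(553) = 242/101 ≈ 2.3960;  PNT prediction ≈ 2.3868.

π(553) = 101 and π(1533) = 242, so π(1533)/π(553) ≈ 2.3960. The PNT-predicted ratio is (1533/ln(1533)) / (553/ln(553)) ≈ 2.3868. The two agree to within a few percent, as expected.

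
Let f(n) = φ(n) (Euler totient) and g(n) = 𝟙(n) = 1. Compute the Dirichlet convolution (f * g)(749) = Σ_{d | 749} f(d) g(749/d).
(φ * 𝟙)(749) = 749

Divisors of 749: [1, 7, 107, 749]. For each d | 749:
  d = 1: φ(1) · 𝟙(749/1) = 1 · 1 = 1
  d = 7: φ(7) · 𝟙(749/7) = 6 · 1 = 6
  d = 107: φ(107) · 𝟙(749/107) = 106 · 1 = 106
  d = 749: φ(749) · 𝟙(749/749) = 636 · 1 = 636
Summing: (φ * 𝟙)(749) = 1 + 6 + 106 + 636 = 749.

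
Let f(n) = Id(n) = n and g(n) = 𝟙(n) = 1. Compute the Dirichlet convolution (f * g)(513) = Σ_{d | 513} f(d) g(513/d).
(Id * 𝟙)(513) = 800

Divisors of 513: [1, 3, 9, 19, 27, 57, 171, 513]. For each d | 513:
  d = 1: Id(1) · 𝟙(513/1) = 1 · 1 = 1
  d = 3: Id(3) · 𝟙(513/3) = 3 · 1 = 3
  d = 9: Id(9) · 𝟙(513/9) = 9 · 1 = 9
  d = 19: Id(19) · 𝟙(513/19) = 19 · 1 = 19
  d = 27: Id(27) · 𝟙(513/27) = 27 · 1 = 27
  d = 57: Id(57) · 𝟙(513/57) = 57 · 1 = 57
  d = 171: Id(171) · 𝟙(513/171) = 171 · 1 = 171
  d = 513: Id(513) · 𝟙(513/513) = 513 · 1 = 513
Summing: (Id * 𝟙)(513) = 1 + 3 + 9 + 19 + 27 + 57 + 171 + 513 = 800.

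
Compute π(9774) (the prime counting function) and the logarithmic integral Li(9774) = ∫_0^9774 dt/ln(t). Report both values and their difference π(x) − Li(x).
π(9774) = 1205;  Li(9774) ≈ 1221.57;  π(x) − Li(x) ≈ -16.57.

Direct count of primes ≤ 9774 gives π(9774) = 1205. Numerical evaluation of the logarithmic integral gives Li(9774) ≈ 1221.57. The difference π(x) − Li(x) ≈ -16.57 is typically negative for small/moderate x (Li(x) overestimates), though Littlewood's theorem shows this sign changes infinitely often.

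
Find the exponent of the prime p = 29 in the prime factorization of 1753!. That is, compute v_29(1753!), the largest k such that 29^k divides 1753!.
v_29(1753!) = 62

Legendre's formula: v_p(n!) = Σ_{k ≥ 1} ⌊n / p^k⌋. For p = 29, n = 1753, the terms are:
  ⌊1753/29^1⌋ = ⌊1753/29⌋ = 60
  ⌊1753/29^2⌋ = ⌊1753/841⌋ = 2
(the next term ⌊1753/29^3⌋ = 0, terminating the sum). Summing: v_29(1753!) = 60 + 2 = 62.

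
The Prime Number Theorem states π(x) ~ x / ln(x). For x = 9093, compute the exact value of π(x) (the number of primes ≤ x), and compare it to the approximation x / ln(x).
π(9093) = 1128;  x/ln(x) ≈ 997.56;  relative error ≈ 11.56%.

Directly count primes up to 9093: π(9093) = 1128. The PNT approximation gives 9093/ln(9093) ≈ 9093/9.11526 ≈ 997.56. Relative error (π(x) − x/ln(x)) / π(x) ≈ 11.56%; the approximation is known to undercount slightly (Li(x) is a better estimate).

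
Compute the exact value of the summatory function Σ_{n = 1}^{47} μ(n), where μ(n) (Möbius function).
Σ_{n ≤ 47} μ(n) = -3

Compute μ(n) for each 1 ≤ n ≤ 47: μ(1) = 1, μ(2) = -1, μ(3) = -1, μ(4) = 0, μ(5) = -1, μ(6) = 1, μ(7) = -1, μ(8) = 0, μ(9) = 0, μ(10) = 1, μ(11) = -1, μ(12) = 0, μ(13) = -1, μ(14) = 1, μ(15) = 1, μ(16) = 0, μ(17) = -1, μ(18) = 0, μ(19) = -1, μ(20) = 0, μ(21) = 1, μ(22) = 1, μ(23) = -1, μ(24) = 0, μ(25) = 0, μ(26) = 1, μ(27) = 0, μ(28) = 0, μ(29) = -1, μ(30) = -1, μ(31) = -1, μ(32) = 0, μ(33) = 1, μ(34) = 1, μ(35) = 1, μ(36) = 0, μ(37) = -1, μ(38) = 1, μ(39) = 1, μ(40) = 0, μ(41) = -1, μ(42) = -1, μ(43) = -1, μ(44) = 0, μ(45) = 0, μ(46) = 1, μ(47) = -1. Summing all 47 values: -3. (Mertens function M(x) = Σ_{n ≤ x} μ(n); on average M(x) should be small (PNT ⟺ M(x) = o(x)).)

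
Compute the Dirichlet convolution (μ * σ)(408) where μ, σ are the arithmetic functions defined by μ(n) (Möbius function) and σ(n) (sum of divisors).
(μ * σ)(408) = 408

Divisors of 408: [1, 2, 3, 4, 6, 8, 12, 17, 24, 34, 51, 68, 102, 136, 204, 408]. For each d | 408:
  d = 1: μ(1) · σ(408/1) = 1 · 1080 = 1080
  d = 2: μ(2) · σ(408/2) = -1 · 504 = -504
  d = 3: μ(3) · σ(408/3) = -1 · 270 = -270
  d = 4: μ(4) · σ(408/4) = 0 · 216 = 0
  d = 6: μ(6) · σ(408/6) = 1 · 126 = 126
  d = 8: μ(8) · σ(408/8) = 0 · 72 = 0
  d = 12: μ(12) · σ(408/12) = 0 · 54 = 0
  d = 17: μ(17) · σ(408/17) = -1 · 60 = -60
  d = 24: μ(24) · σ(408/24) = 0 · 18 = 0
  d = 34: μ(34) · σ(408/34) = 1 · 28 = 28
  d = 51: μ(51) · σ(408/51) = 1 · 15 = 15
  d = 68: μ(68) · σ(408/68) = 0 · 12 = 0
  d = 102: μ(102) · σ(408/102) = -1 · 7 = -7
  d = 136: μ(136) · σ(408/136) = 0 · 4 = 0
  d = 204: μ(204) · σ(408/204) = 0 · 3 = 0
  d = 408: μ(408) · σ(408/408) = 0 · 1 = 0
Summing: (μ * σ)(408) = 1080 + -504 + -270 + 0 + 126 + 0 + 0 + -60 + 0 + 28 + 15 + 0 + -7 + 0 + 0 + 0 = 408.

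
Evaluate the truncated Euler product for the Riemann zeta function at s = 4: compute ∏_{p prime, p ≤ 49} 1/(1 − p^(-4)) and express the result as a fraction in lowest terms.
∏ = 65572203587643632473857746546522240898588901/60584710506150227098341885345792000000000000

The primes p ≤ 49 are [2, 3, 5, 7, 11, 13, 17, 19, 23, 29, 31, 37, 41, 43, 47]. For each prime, (1 − 1/p^4)^(-1) = p^4 / (p^4 − 1). The product is (1 − 1/2^4)^(-1), (1 − 1/3^4)^(-1), (1 − 1/5^4)^(-1), (1 − 1/7^4)^(-1), (1 − 1/11^4)^(-1), (1 − 1/13^4)^(-1), (1 − 1/17^4)^(-1), (1 − 1/19^4)^(-1), (1 − 1/23^4)^(-1), (1 − 1/29^4)^(-1), (1 − 1/31^4)^(-1), (1 − 1/37^4)^(-1), (1 − 1/41^4)^(-1), (1 − 1/43^4)^(-1), (1 − 1/47^4)^(-1) = ∏ p^4 / (p^4 − 1) = 65572203587643632473857746546522240898588901/60584710506150227098341885345792000000000000.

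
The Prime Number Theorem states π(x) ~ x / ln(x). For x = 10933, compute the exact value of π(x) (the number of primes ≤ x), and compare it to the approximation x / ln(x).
π(10933) = 1327;  x/ln(x) ≈ 1175.65;  relative error ≈ 11.41%.

Directly count primes up to 10933: π(10933) = 1327. The PNT approximation gives 10933/ln(10933) ≈ 10933/9.29954 ≈ 1175.65. Relative error (π(x) − x/ln(x)) / π(x) ≈ 11.41%; the approximation is known to undercount slightly (Li(x) is a better estimate).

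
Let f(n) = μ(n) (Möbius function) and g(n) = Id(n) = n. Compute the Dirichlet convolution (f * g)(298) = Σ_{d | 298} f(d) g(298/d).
(μ * Id)(298) = 148

Divisors of 298: [1, 2, 149, 298]. For each d | 298:
  d = 1: μ(1) · Id(298/1) = 1 · 298 = 298
  d = 2: μ(2) · Id(298/2) = -1 · 149 = -149
  d = 149: μ(149) · Id(298/149) = -1 · 2 = -2
  d = 298: μ(298) · Id(298/298) = 1 · 1 = 1
Summing: (μ * Id)(298) = 298 + -149 + -2 + 1 = 148.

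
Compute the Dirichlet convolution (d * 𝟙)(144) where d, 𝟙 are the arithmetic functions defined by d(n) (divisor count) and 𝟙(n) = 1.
(d * 𝟙)(144) = 90

Divisors of 144: [1, 2, 3, 4, 6, 8, 9, 12, 16, 18, 24, 36, 48, 72, 144]. For each d | 144:
  d = 1: d(1) · 𝟙(144/1) = 1 · 1 = 1
  d = 2: d(2) · 𝟙(144/2) = 2 · 1 = 2
  d = 3: d(3) · 𝟙(144/3) = 2 · 1 = 2
  d = 4: d(4) · 𝟙(144/4) = 3 · 1 = 3
  d = 6: d(6) · 𝟙(144/6) = 4 · 1 = 4
  d = 8: d(8) · 𝟙(144/8) = 4 · 1 = 4
  d = 9: d(9) · 𝟙(144/9) = 3 · 1 = 3
  d = 12: d(12) · 𝟙(144/12) = 6 · 1 = 6
  d = 16: d(16) · 𝟙(144/16) = 5 · 1 = 5
  d = 18: d(18) · 𝟙(144/18) = 6 · 1 = 6
  d = 24: d(24) · 𝟙(144/24) = 8 · 1 = 8
  d = 36: d(36) · 𝟙(144/36) = 9 · 1 = 9
  d = 48: d(48) · 𝟙(144/48) = 10 · 1 = 10
  d = 72: d(72) · 𝟙(144/72) = 12 · 1 = 12
  d = 144: d(144) · 𝟙(144/144) = 15 · 1 = 15
Summing: (d * 𝟙)(144) = 1 + 2 + 2 + 3 + 4 + 4 + 3 + 6 + 5 + 6 + 8 + 9 + 10 + 12 + 15 = 90.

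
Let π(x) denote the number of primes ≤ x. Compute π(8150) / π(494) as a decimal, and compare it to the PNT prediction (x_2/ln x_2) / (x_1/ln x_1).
π(8150)/π(494) = 1023/94 ≈ 10.8830;  PNT prediction ≈ 11.3626.

π(494) = 94 and π(8150) = 1023, so π(8150)/π(494) ≈ 10.8830. The PNT-predicted ratio is (8150/ln(8150)) / (494/ln(494)) ≈ 11.3626. The two agree to within a few percent, as expected.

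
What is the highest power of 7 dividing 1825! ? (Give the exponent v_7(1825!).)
v_7(1825!) = 302

Legendre's formula: v_p(n!) = Σ_{k ≥ 1} ⌊n / p^k⌋. For p = 7, n = 1825, the terms are:
  ⌊1825/7^1⌋ = ⌊1825/7⌋ = 260
  ⌊1825/7^2⌋ = ⌊1825/49⌋ = 37
  ⌊1825/7^3⌋ = ⌊1825/343⌋ = 5
(the next term ⌊1825/7^4⌋ = 0, terminating the sum). Summing: v_7(1825!) = 260 + 37 + 5 = 302.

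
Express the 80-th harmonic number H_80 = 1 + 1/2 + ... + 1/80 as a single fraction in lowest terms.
H_80 = 4880292608058024066886120358155997/982844219842241906412811281988800

Direct summation: H_80 = 1 + 1/2 + ... + 1/80. The least common denominator is lcm(1, ..., 80) = 32433859254793982911622772305630400; over this denominator the numerator is 32433859254793982911622772305630400 + 16216929627396991455811386152815200 + 10811286418264660970540924101876800 + 8108464813698495727905693076407600 + 6486771850958796582324554461126080 + 5405643209132330485270462050938400 + 4633408464970568987374681757947200 + 4054232406849247863952846538203800 + 3603762139421553656846974700625600 + 3243385925479398291162277230563040 + 2948532659526725719238433845966400 + 2702821604566165242635231025469200 + 2494912250368767916278674792740800 + 2316704232485284493687340878973600 + 2162257283652932194108184820375360 + 2027116203424623931976423269101900 + 1907874073811410759507221900331200 + 1801881069710776828423487350312800 + 1707045223936525416401198542401600 + 1621692962739699145581138615281520 + 1544469488323522995791560585982400 + 1474266329763362859619216922983200 + 1410167793686694909200990100244800 + 1351410802283082621317615512734600 + 1297354370191759316464910892225216 + 1247456125184383958139337396370400 + 1201254046473851218948991566875200 + 1158352116242642246843670439486800 + 1118408939820482169366302493297600 + 1081128641826466097054092410187680 + 1046253524348192997149121687278400 + 1013558101712311965988211634550950 + 982844219842241906412811281988800 + 953937036905705379753610950165600 + 926681692994113797474936351589440 + 900940534855388414211743675156400 + 876590790670107646260074927179200 + 853522611968262708200599271200800 + 831637416789589305426224930913600 + 810846481369849572790569307640760 + 791069737921804461259092007454400 + 772234744161761497895780292991200 + 754275796623115881665645867572800 + 737133164881681429809608461491600 + 720752427884310731369394940125120 + 705083896843347454600495050122400 + 690082111804127295991973878843200 + 675705401141541310658807756367300 + 661915494995795569624954536849600 + 648677185095879658232455446112608 + 635958024603803586502407300110400 + 623728062592191979069668698185200 + 611959608581018545502316458596800 + 600627023236925609474495783437600 + 589706531905345143847686769193280 + 579176058121321123421835219743400 + 569015074645508472133732847467200 + 559204469910241084683151246648800 + 549726428047355642569877496705600 + 540564320913233048527046205093840 + 531702610734327588715127414846400 + 523126762174096498574560843639200 + 514823162774507665263853528660800 + 506779050856155982994105817275475 + 498982450073753583255734958548160 + 491422109921120953206405640994400 + 484087451564089297188399586651200 + 476968518452852689876805475082800 + 470055931228898303066996700081600 + 463340846497056898737468175794720 + 456814919081605393121447497262400 + 450470267427694207105871837578200 + 444299441846492916597572223364800 + 438295395335053823130037463589600 + 432451456730586438821636964075072 + 426761305984131354100299635600400 + 421218951360960817034061977995200 + 415818708394794652713112465456800 + 410555180440430163438262940577600 + 405423240684924786395284653820380 = 161049656065914794207241971819147901, so H_80 = 161049656065914794207241971819147901/32433859254793982911622772305630400; reducing by gcd(161049656065914794207241971819147901, 32433859254793982911622772305630400) = 33 gives 4880292608058024066886120358155997/982844219842241906412811281988800 ≈ 4.96548. (The PNT-adjacent estimate ln(80) + γ ≈ 4.95924 matches within O(1/n).)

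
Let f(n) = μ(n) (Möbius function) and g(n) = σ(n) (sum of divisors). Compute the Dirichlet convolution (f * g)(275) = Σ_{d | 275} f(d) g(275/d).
(μ * σ)(275) = 275

Divisors of 275: [1, 5, 11, 25, 55, 275]. For each d | 275:
  d = 1: μ(1) · σ(275/1) = 1 · 372 = 372
  d = 5: μ(5) · σ(275/5) = -1 · 72 = -72
  d = 11: μ(11) · σ(275/11) = -1 · 31 = -31
  d = 25: μ(25) · σ(275/25) = 0 · 12 = 0
  d = 55: μ(55) · σ(275/55) = 1 · 6 = 6
  d = 275: μ(275) · σ(275/275) = 0 · 1 = 0
Summing: (μ * σ)(275) = 372 + -72 + -31 + 0 + 6 + 0 = 275.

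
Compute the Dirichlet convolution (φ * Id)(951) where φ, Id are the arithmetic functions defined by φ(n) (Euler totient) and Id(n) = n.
(φ * Id)(951) = 3165

Divisors of 951: [1, 3, 317, 951]. For each d | 951:
  d = 1: φ(1) · Id(951/1) = 1 · 951 = 951
  d = 3: φ(3) · Id(951/3) = 2 · 317 = 634
  d = 317: φ(317) · Id(951/317) = 316 · 3 = 948
  d = 951: φ(951) · Id(951/951) = 632 · 1 = 632
Summing: (φ * Id)(951) = 951 + 634 + 948 + 632 = 3165.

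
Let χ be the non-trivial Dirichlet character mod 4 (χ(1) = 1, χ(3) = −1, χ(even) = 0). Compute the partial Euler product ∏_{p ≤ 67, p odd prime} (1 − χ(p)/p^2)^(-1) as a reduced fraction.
∏ = 186965264422467473784849459249589/204088016612535111254016000000000

The odd primes p ≤ 67 are [3, 5, 7, 11, 13, 17, 19, 23, 29, 31, 37, 41, 43, 47, 53, 59, 61, 67]. For each, χ(p) = 1 if p ≡ 1 mod 4, χ(p) = −1 if p ≡ 3 mod 4. Taking (1 − χ(p)/p^2)^(-1) = p^2/(p^2 − χ(p)): (1 − (-1)/3^2)^(-1) · (1 − (1)/5^2)^(-1) · (1 − (-1)/7^2)^(-1) · (1 − (-1)/11^2)^(-1) · (1 − (1)/13^2)^(-1) · (1 − (1)/17^2)^(-1) · (1 − (-1)/19^2)^(-1) · (1 − (-1)/23^2)^(-1) · (1 − (1)/29^2)^(-1) · (1 − (-1)/31^2)^(-1) · (1 − (1)/37^2)^(-1) · (1 − (1)/41^2)^(-1) · (1 − (-1)/43^2)^(-1) · (1 − (-1)/47^2)^(-1) · (1 − (1)/53^2)^(-1) · (1 − (-1)/59^2)^(-1) · (1 − (1)/61^2)^(-1) · (1 − (-1)/67^2)^(-1) = 186965264422467473784849459249589/204088016612535111254016000000000.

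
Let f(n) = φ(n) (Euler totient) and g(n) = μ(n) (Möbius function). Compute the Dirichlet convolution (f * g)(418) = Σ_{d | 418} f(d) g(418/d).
(φ * μ)(418) = 0

Divisors of 418: [1, 2, 11, 19, 22, 38, 209, 418]. For each d | 418:
  d = 1: φ(1) · μ(418/1) = 1 · -1 = -1
  d = 2: φ(2) · μ(418/2) = 1 · 1 = 1
  d = 11: φ(11) · μ(418/11) = 10 · 1 = 10
  d = 19: φ(19) · μ(418/19) = 18 · 1 = 18
  d = 22: φ(22) · μ(418/22) = 10 · -1 = -10
  d = 38: φ(38) · μ(418/38) = 18 · -1 = -18
  d = 209: φ(209) · μ(418/209) = 180 · -1 = -180
  d = 418: φ(418) · μ(418/418) = 180 · 1 = 180
Summing: (φ * μ)(418) = -1 + 1 + 10 + 18 + -10 + -18 + -180 + 180 = 0.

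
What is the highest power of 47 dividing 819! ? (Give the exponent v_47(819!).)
v_47(819!) = 17

Legendre's formula: v_p(n!) = Σ_{k ≥ 1} ⌊n / p^k⌋. For p = 47, n = 819, the terms are:
  ⌊819/47^1⌋ = ⌊819/47⌋ = 17
(the next term ⌊819/47^2⌋ = 0, terminating the sum). Summing: v_47(819!) = 17 = 17.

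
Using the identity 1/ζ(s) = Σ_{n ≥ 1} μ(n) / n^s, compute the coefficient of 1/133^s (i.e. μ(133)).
μ(133) = 1

Factor n = 133 = 7 · 19. μ(n) = 0 if any exponent ≥ 2 (not squarefree); otherwise μ(n) = (−1)^{ω(n)} where ω(n) is the number of distinct prime factors. Applying: μ(133) = 1.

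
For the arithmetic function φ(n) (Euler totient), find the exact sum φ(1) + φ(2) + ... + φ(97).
Σ_{n ≤ 97} φ(n) = 2902

Compute φ(n) for each 1 ≤ n ≤ 97: φ(1) = 1, φ(2) = 1, φ(3) = 2, φ(4) = 2, φ(5) = 4, φ(6) = 2, φ(7) = 6, φ(8) = 4, φ(9) = 6, φ(10) = 4, φ(11) = 10, φ(12) = 4, φ(13) = 12, φ(14) = 6, φ(15) = 8, φ(16) = 8, φ(17) = 16, φ(18) = 6, φ(19) = 18, φ(20) = 8, φ(21) = 12, φ(22) = 10, φ(23) = 22, φ(24) = 8, φ(25) = 20, φ(26) = 12, φ(27) = 18, φ(28) = 12, φ(29) = 28, φ(30) = 8, φ(31) = 30, φ(32) = 16, φ(33) = 20, φ(34) = 16, φ(35) = 24, φ(36) = 12, φ(37) = 36, φ(38) = 18, φ(39) = 24, φ(40) = 16, φ(41) = 40, φ(42) = 12, φ(43) = 42, φ(44) = 20, φ(45) = 24, φ(46) = 22, φ(47) = 46, φ(48) = 16, φ(49) = 42, φ(50) = 20, φ(51) = 32, φ(52) = 24, φ(53) = 52, φ(54) = 18, φ(55) = 40, φ(56) = 24, φ(57) = 36, φ(58) = 28, φ(59) = 58, φ(60) = 16, φ(61) = 60, φ(62) = 30, φ(63) = 36, φ(64) = 32, φ(65) = 48, φ(66) = 20, φ(67) = 66, φ(68) = 32, φ(69) = 44, φ(70) = 24, φ(71) = 70, φ(72) = 24, φ(73) = 72, φ(74) = 36, φ(75) = 40, φ(76) = 36, φ(77) = 60, φ(78) = 24, φ(79) = 78, φ(80) = 32, φ(81) = 54, φ(82) = 40, φ(83) = 82, φ(84) = 24, φ(85) = 64, φ(86) = 42, φ(87) = 56, φ(88) = 40, φ(89) = 88, φ(90) = 24, φ(91) = 72, φ(92) = 44, φ(93) = 60, φ(94) = 46, φ(95) = 72, φ(96) = 32, φ(97) = 96. Summing all 97 values: 2902. (Average order: Σ_{n ≤ x} φ(n) ~ (3/π²) x². For x = 97, (3/π²)·97² ≈ 2859.99.)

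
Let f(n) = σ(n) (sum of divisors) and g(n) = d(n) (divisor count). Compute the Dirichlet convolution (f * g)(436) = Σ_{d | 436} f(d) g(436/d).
(σ * d)(436) = 1792

Divisors of 436: [1, 2, 4, 109, 218, 436]. For each d | 436:
  d = 1: σ(1) · d(436/1) = 1 · 6 = 6
  d = 2: σ(2) · d(436/2) = 3 · 4 = 12
  d = 4: σ(4) · d(436/4) = 7 · 2 = 14
  d = 109: σ(109) · d(436/109) = 110 · 3 = 330
  d = 218: σ(218) · d(436/218) = 330 · 2 = 660
  d = 436: σ(436) · d(436/436) = 770 · 1 = 770
Summing: (σ * d)(436) = 6 + 12 + 14 + 330 + 660 + 770 = 1792.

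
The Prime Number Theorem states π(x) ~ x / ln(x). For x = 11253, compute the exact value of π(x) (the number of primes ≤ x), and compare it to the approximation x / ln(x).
π(11253) = 1360;  x/ln(x) ≈ 1206.32;  relative error ≈ 11.30%.

Directly count primes up to 11253: π(11253) = 1360. The PNT approximation gives 11253/ln(11253) ≈ 11253/9.32839 ≈ 1206.32. Relative error (π(x) − x/ln(x)) / π(x) ≈ 11.30%; the approximation is known to undercount slightly (Li(x) is a better estimate).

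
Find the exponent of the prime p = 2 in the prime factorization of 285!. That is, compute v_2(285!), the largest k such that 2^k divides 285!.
v_2(285!) = 280

Legendre's formula: v_p(n!) = Σ_{k ≥ 1} ⌊n / p^k⌋. For p = 2, n = 285, the terms are:
  ⌊285/2^1⌋ = ⌊285/2⌋ = 142
  ⌊285/2^2⌋ = ⌊285/4⌋ = 71
  ⌊285/2^3⌋ = ⌊285/8⌋ = 35
  ⌊285/2^4⌋ = ⌊285/16⌋ = 17
  ⌊285/2^5⌋ = ⌊285/32⌋ = 8
  ⌊285/2^6⌋ = ⌊285/64⌋ = 4
  ⌊285/2^7⌋ = ⌊285/128⌋ = 2
  ⌊285/2^8⌋ = ⌊285/256⌋ = 1
(the next term ⌊285/2^9⌋ = 0, terminating the sum). Summing: v_2(285!) = 142 + 71 + 35 + 17 + 8 + 4 + 2 + 1 = 280.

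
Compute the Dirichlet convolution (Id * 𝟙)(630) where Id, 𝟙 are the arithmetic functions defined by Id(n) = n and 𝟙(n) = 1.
(Id * 𝟙)(630) = 1872

Divisors of 630: [1, 2, 3, 5, 6, 7, 9, 10, 14, 15, 18, 21, 30, 35, 42, 45, 63, 70, 90, 105, 126, 210, 315, 630]. For each d | 630:
  d = 1: Id(1) · 𝟙(630/1) = 1 · 1 = 1
  d = 2: Id(2) · 𝟙(630/2) = 2 · 1 = 2
  d = 3: Id(3) · 𝟙(630/3) = 3 · 1 = 3
  d = 5: Id(5) · 𝟙(630/5) = 5 · 1 = 5
  d = 6: Id(6) · 𝟙(630/6) = 6 · 1 = 6
  d = 7: Id(7) · 𝟙(630/7) = 7 · 1 = 7
  d = 9: Id(9) · 𝟙(630/9) = 9 · 1 = 9
  d = 10: Id(10) · 𝟙(630/10) = 10 · 1 = 10
  d = 14: Id(14) · 𝟙(630/14) = 14 · 1 = 14
  d = 15: Id(15) · 𝟙(630/15) = 15 · 1 = 15
  d = 18: Id(18) · 𝟙(630/18) = 18 · 1 = 18
  d = 21: Id(21) · 𝟙(630/21) = 21 · 1 = 21
  d = 30: Id(30) · 𝟙(630/30) = 30 · 1 = 30
  d = 35: Id(35) · 𝟙(630/35) = 35 · 1 = 35
  d = 42: Id(42) · 𝟙(630/42) = 42 · 1 = 42
  d = 45: Id(45) · 𝟙(630/45) = 45 · 1 = 45
  d = 63: Id(63) · 𝟙(630/63) = 63 · 1 = 63
  d = 70: Id(70) · 𝟙(630/70) = 70 · 1 = 70
  d = 90: Id(90) · 𝟙(630/90) = 90 · 1 = 90
  d = 105: Id(105) · 𝟙(630/105) = 105 · 1 = 105
  d = 126: Id(126) · 𝟙(630/126) = 126 · 1 = 126
  d = 210: Id(210) · 𝟙(630/210) = 210 · 1 = 210
  d = 315: Id(315) · 𝟙(630/315) = 315 · 1 = 315
  d = 630: Id(630) · 𝟙(630/630) = 630 · 1 = 630
Summing: (Id * 𝟙)(630) = 1 + 2 + 3 + 5 + 6 + 7 + 9 + 10 + 14 + 15 + 18 + 21 + 30 + 35 + 42 + 45 + 63 + 70 + 90 + 105 + 126 + 210 + 315 + 630 = 1872.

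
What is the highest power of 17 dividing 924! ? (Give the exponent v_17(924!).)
v_17(924!) = 57

Legendre's formula: v_p(n!) = Σ_{k ≥ 1} ⌊n / p^k⌋. For p = 17, n = 924, the terms are:
  ⌊924/17^1⌋ = ⌊924/17⌋ = 54
  ⌊924/17^2⌋ = ⌊924/289⌋ = 3
(the next term ⌊924/17^3⌋ = 0, terminating the sum). Summing: v_17(924!) = 54 + 3 = 57.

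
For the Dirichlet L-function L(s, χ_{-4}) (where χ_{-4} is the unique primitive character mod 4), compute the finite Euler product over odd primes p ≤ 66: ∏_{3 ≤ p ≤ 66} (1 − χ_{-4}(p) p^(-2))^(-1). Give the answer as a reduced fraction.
∏ = 41649646786025278187758845901/45453901250007819878400000000

The odd primes p ≤ 66 are [3, 5, 7, 11, 13, 17, 19, 23, 29, 31, 37, 41, 43, 47, 53, 59, 61]. For each, χ(p) = 1 if p ≡ 1 mod 4, χ(p) = −1 if p ≡ 3 mod 4. Taking (1 − χ(p)/p^2)^(-1) = p^2/(p^2 − χ(p)): (1 − (-1)/3^2)^(-1) · (1 − (1)/5^2)^(-1) · (1 − (-1)/7^2)^(-1) · (1 − (-1)/11^2)^(-1) · (1 − (1)/13^2)^(-1) · (1 − (1)/17^2)^(-1) · (1 − (-1)/19^2)^(-1) · (1 − (-1)/23^2)^(-1) · (1 − (1)/29^2)^(-1) · (1 − (-1)/31^2)^(-1) · (1 − (1)/37^2)^(-1) · (1 − (1)/41^2)^(-1) · (1 − (-1)/43^2)^(-1) · (1 − (-1)/47^2)^(-1) · (1 − (1)/53^2)^(-1) · (1 − (-1)/59^2)^(-1) · (1 − (1)/61^2)^(-1) = 41649646786025278187758845901/45453901250007819878400000000.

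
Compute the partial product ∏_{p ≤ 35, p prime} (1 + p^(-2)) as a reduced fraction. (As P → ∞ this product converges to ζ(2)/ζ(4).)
∏ = 7292191856800000/4827887490090357

The primes p ≤ 35 are [2, 3, 5, 7, 11, 13, 17, 19, 23, 29, 31]. For each, (1 + 1/p^2) = (p^2 + 1)/p^2. Multiplying these fractions over p ∈ [2, 3, 5, 7, 11, 13, 17, 19, 23, 29, 31] gives 7292191856800000/4827887490090357. (In the limit P → ∞ this tends to ζ(2)/ζ(4).)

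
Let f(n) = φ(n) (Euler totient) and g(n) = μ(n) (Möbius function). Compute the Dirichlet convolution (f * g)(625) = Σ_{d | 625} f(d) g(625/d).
(φ * μ)(625) = 400

Divisors of 625: [1, 5, 25, 125, 625]. For each d | 625:
  d = 1: φ(1) · μ(625/1) = 1 · 0 = 0
  d = 5: φ(5) · μ(625/5) = 4 · 0 = 0
  d = 25: φ(25) · μ(625/25) = 20 · 0 = 0
  d = 125: φ(125) · μ(625/125) = 100 · -1 = -100
  d = 625: φ(625) · μ(625/625) = 500 · 1 = 500
Summing: (φ * μ)(625) = 0 + 0 + 0 + -100 + 500 = 400.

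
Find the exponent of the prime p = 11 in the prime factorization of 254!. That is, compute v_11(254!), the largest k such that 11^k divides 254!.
v_11(254!) = 25

Legendre's formula: v_p(n!) = Σ_{k ≥ 1} ⌊n / p^k⌋. For p = 11, n = 254, the terms are:
  ⌊254/11^1⌋ = ⌊254/11⌋ = 23
  ⌊254/11^2⌋ = ⌊254/121⌋ = 2
(the next term ⌊254/11^3⌋ = 0, terminating the sum). Summing: v_11(254!) = 23 + 2 = 25.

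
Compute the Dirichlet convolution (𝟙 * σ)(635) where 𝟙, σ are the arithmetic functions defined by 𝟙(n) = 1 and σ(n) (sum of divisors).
(𝟙 * σ)(635) = 903

Divisors of 635: [1, 5, 127, 635]. For each d | 635:
  d = 1: 𝟙(1) · σ(635/1) = 1 · 768 = 768
  d = 5: 𝟙(5) · σ(635/5) = 1 · 128 = 128
  d = 127: 𝟙(127) · σ(635/127) = 1 · 6 = 6
  d = 635: 𝟙(635) · σ(635/635) = 1 · 1 = 1
Summing: (𝟙 * σ)(635) = 768 + 128 + 6 + 1 = 903.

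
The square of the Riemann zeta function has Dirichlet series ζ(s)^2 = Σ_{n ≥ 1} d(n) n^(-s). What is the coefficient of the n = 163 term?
d(163) = 2

ζ(s)^2 = (Σ 1/m^s)(Σ 1/k^s). The coefficient of 1/n^s in the product is the number of ordered pairs (m, k) with mk = n, which equals d(n). For n = 163, divisors are [1, 163], so d(163) = 2.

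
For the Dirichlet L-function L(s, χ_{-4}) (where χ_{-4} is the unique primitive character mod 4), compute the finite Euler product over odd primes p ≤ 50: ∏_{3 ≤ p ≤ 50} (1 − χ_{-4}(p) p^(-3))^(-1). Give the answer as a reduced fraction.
∏ = 5542372783760447569145696690995330585/5720007308274565543266215981884637184

The odd primes p ≤ 50 are [3, 5, 7, 11, 13, 17, 19, 23, 29, 31, 37, 41, 43, 47]. For each, χ(p) = 1 if p ≡ 1 mod 4, χ(p) = −1 if p ≡ 3 mod 4. Taking (1 − χ(p)/p^3)^(-1) = p^3/(p^3 − χ(p)): (1 − (-1)/3^3)^(-1) · (1 − (1)/5^3)^(-1) · (1 − (-1)/7^3)^(-1) · (1 − (-1)/11^3)^(-1) · (1 − (1)/13^3)^(-1) · (1 − (1)/17^3)^(-1) · (1 − (-1)/19^3)^(-1) · (1 − (-1)/23^3)^(-1) · (1 − (1)/29^3)^(-1) · (1 − (-1)/31^3)^(-1) · (1 − (1)/37^3)^(-1) · (1 − (1)/41^3)^(-1) · (1 − (-1)/43^3)^(-1) · (1 − (-1)/47^3)^(-1) = 5542372783760447569145696690995330585/5720007308274565543266215981884637184.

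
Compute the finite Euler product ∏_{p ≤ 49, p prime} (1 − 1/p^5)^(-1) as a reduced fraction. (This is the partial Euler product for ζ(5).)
∏ = 505807800965451248053830657783332590848273750176189703324931155978491/487794643941809531294334436783738741459341109492573787399981389578240

The primes p ≤ 49 are [2, 3, 5, 7, 11, 13, 17, 19, 23, 29, 31, 37, 41, 43, 47]. For each prime, (1 − 1/p^5)^(-1) = p^5 / (p^5 − 1). The product is (1 − 1/2^5)^(-1), (1 − 1/3^5)^(-1), (1 − 1/5^5)^(-1), (1 − 1/7^5)^(-1), (1 − 1/11^5)^(-1), (1 − 1/13^5)^(-1), (1 − 1/17^5)^(-1), (1 − 1/19^5)^(-1), (1 − 1/23^5)^(-1), (1 − 1/29^5)^(-1), (1 − 1/31^5)^(-1), (1 − 1/37^5)^(-1), (1 − 1/41^5)^(-1), (1 − 1/43^5)^(-1), (1 − 1/47^5)^(-1) = ∏ p^5 / (p^5 − 1) = 505807800965451248053830657783332590848273750176189703324931155978491/487794643941809531294334436783738741459341109492573787399981389578240.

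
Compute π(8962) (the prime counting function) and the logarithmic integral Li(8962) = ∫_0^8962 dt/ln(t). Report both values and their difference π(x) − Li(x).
π(8962) = 1113;  Li(8962) ≈ 1132.77;  π(x) − Li(x) ≈ -19.77.

Direct count of primes ≤ 8962 gives π(8962) = 1113. Numerical evaluation of the logarithmic integral gives Li(8962) ≈ 1132.77. The difference π(x) − Li(x) ≈ -19.77 is typically negative for small/moderate x (Li(x) overestimates), though Littlewood's theorem shows this sign changes infinitely often.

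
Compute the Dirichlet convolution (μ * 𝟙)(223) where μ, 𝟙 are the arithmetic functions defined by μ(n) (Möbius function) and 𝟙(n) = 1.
(μ * 𝟙)(223) = 0

Divisors of 223: [1, 223]. For each d | 223:
  d = 1: μ(1) · 𝟙(223/1) = 1 · 1 = 1
  d = 223: μ(223) · 𝟙(223/223) = -1 · 1 = -1
Summing: (μ * 𝟙)(223) = 1 + -1 = 0.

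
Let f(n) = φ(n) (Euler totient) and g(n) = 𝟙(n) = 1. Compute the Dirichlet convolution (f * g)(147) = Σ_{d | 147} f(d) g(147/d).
(φ * 𝟙)(147) = 147

Divisors of 147: [1, 3, 7, 21, 49, 147]. For each d | 147:
  d = 1: φ(1) · 𝟙(147/1) = 1 · 1 = 1
  d = 3: φ(3) · 𝟙(147/3) = 2 · 1 = 2
  d = 7: φ(7) · 𝟙(147/7) = 6 · 1 = 6
  d = 21: φ(21) · 𝟙(147/21) = 12 · 1 = 12
  d = 49: φ(49) · 𝟙(147/49) = 42 · 1 = 42
  d = 147: φ(147) · 𝟙(147/147) = 84 · 1 = 84
Summing: (φ * 𝟙)(147) = 1 + 2 + 6 + 12 + 42 + 84 = 147.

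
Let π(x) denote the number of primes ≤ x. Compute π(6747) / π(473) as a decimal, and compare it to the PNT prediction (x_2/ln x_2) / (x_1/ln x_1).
π(6747)/π(473) = 869/91 ≈ 9.5495;  PNT prediction ≈ 9.9644.

π(473) = 91 and π(6747) = 869, so π(6747)/π(473) ≈ 9.5495. The PNT-predicted ratio is (6747/ln(6747)) / (473/ln(473)) ≈ 9.9644. The two agree to within a few percent, as expected.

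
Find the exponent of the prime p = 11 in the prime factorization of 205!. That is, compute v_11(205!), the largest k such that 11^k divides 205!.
v_11(205!) = 19

Legendre's formula: v_p(n!) = Σ_{k ≥ 1} ⌊n / p^k⌋. For p = 11, n = 205, the terms are:
  ⌊205/11^1⌋ = ⌊205/11⌋ = 18
  ⌊205/11^2⌋ = ⌊205/121⌋ = 1
(the next term ⌊205/11^3⌋ = 0, terminating the sum). Summing: v_11(205!) = 18 + 1 = 19.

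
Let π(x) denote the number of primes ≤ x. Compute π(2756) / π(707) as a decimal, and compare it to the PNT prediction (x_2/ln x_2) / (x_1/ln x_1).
π(2756)/π(707) = 402/126 ≈ 3.1905;  PNT prediction ≈ 3.2287.

π(707) = 126 and π(2756) = 402, so π(2756)/π(707) ≈ 3.1905. The PNT-predicted ratio is (2756/ln(2756)) / (707/ln(707)) ≈ 3.2287. The two agree to within a few percent, as expected.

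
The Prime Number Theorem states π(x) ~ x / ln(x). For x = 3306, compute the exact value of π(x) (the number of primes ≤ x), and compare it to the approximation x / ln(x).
π(3306) = 464;  x/ln(x) ≈ 407.97;  relative error ≈ 12.07%.

Directly count primes up to 3306: π(3306) = 464. The PNT approximation gives 3306/ln(3306) ≈ 3306/8.10349 ≈ 407.97. Relative error (π(x) − x/ln(x)) / π(x) ≈ 12.07%; the approximation is known to undercount slightly (Li(x) is a better estimate).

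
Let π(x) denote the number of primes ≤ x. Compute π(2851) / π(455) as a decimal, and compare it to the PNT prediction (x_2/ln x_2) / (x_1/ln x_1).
π(2851)/π(455) = 414/87 ≈ 4.7586;  PNT prediction ≈ 4.8205.

π(455) = 87 and π(2851) = 414, so π(2851)/π(455) ≈ 4.7586. The PNT-predicted ratio is (2851/ln(2851)) / (455/ln(455)) ≈ 4.8205. The two agree to within a few percent, as expected.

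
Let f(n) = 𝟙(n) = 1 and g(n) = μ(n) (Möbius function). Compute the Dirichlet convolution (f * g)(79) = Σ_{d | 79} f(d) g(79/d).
(𝟙 * μ)(79) = 0

Divisors of 79: [1, 79]. For each d | 79:
  d = 1: 𝟙(1) · μ(79/1) = 1 · -1 = -1
  d = 79: 𝟙(79) · μ(79/79) = 1 · 1 = 1
Summing: (𝟙 * μ)(79) = -1 + 1 = 0.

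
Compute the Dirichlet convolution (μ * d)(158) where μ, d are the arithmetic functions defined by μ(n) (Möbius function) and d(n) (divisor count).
(μ * d)(158) = 1

Divisors of 158: [1, 2, 79, 158]. For each d | 158:
  d = 1: μ(1) · d(158/1) = 1 · 4 = 4
  d = 2: μ(2) · d(158/2) = -1 · 2 = -2
  d = 79: μ(79) · d(158/79) = -1 · 2 = -2
  d = 158: μ(158) · d(158/158) = 1 · 1 = 1
Summing: (μ * d)(158) = 4 + -2 + -2 + 1 = 1.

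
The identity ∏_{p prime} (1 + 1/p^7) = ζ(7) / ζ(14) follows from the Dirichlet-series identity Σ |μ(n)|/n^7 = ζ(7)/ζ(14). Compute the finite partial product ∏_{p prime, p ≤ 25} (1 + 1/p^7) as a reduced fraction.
∏ = 1213055423679013780431254747580653474818754487990016/1203084832226034935165248483197620256588271403484375

The primes p ≤ 25 are [2, 3, 5, 7, 11, 13, 17, 19, 23]. For each, (1 + 1/p^7) = (p^7 + 1)/p^7. Multiplying these fractions over p ∈ [2, 3, 5, 7, 11, 13, 17, 19, 23] gives 1213055423679013780431254747580653474818754487990016/1203084832226034935165248483197620256588271403484375. (In the limit P → ∞ this tends to ζ(7)/ζ(14).)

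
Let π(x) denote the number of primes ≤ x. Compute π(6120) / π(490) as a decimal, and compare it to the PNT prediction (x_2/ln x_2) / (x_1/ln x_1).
π(6120)/π(490) = 797/93 ≈ 8.5699;  PNT prediction ≈ 8.8730.

π(490) = 93 and π(6120) = 797, so π(6120)/π(490) ≈ 8.5699. The PNT-predicted ratio is (6120/ln(6120)) / (490/ln(490)) ≈ 8.8730. The two agree to within a few percent, as expected.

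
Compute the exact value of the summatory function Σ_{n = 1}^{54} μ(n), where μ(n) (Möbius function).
Σ_{n ≤ 54} μ(n) = -3

Compute μ(n) for each 1 ≤ n ≤ 54: μ(1) = 1, μ(2) = -1, μ(3) = -1, μ(4) = 0, μ(5) = -1, μ(6) = 1, μ(7) = -1, μ(8) = 0, μ(9) = 0, μ(10) = 1, μ(11) = -1, μ(12) = 0, μ(13) = -1, μ(14) = 1, μ(15) = 1, μ(16) = 0, μ(17) = -1, μ(18) = 0, μ(19) = -1, μ(20) = 0, μ(21) = 1, μ(22) = 1, μ(23) = -1, μ(24) = 0, μ(25) = 0, μ(26) = 1, μ(27) = 0, μ(28) = 0, μ(29) = -1, μ(30) = -1, μ(31) = -1, μ(32) = 0, μ(33) = 1, μ(34) = 1, μ(35) = 1, μ(36) = 0, μ(37) = -1, μ(38) = 1, μ(39) = 1, μ(40) = 0, μ(41) = -1, μ(42) = -1, μ(43) = -1, μ(44) = 0, μ(45) = 0, μ(46) = 1, μ(47) = -1, μ(48) = 0, μ(49) = 0, μ(50) = 0, μ(51) = 1, μ(52) = 0, μ(53) = -1, μ(54) = 0. Summing all 54 values: -3. (Mertens function M(x) = Σ_{n ≤ x} μ(n); on average M(x) should be small (PNT ⟺ M(x) = o(x)).)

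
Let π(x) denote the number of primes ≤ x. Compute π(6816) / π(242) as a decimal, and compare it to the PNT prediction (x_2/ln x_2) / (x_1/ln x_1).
π(6816)/π(242) = 876/53 ≈ 16.5283;  PNT prediction ≈ 17.5141.

π(242) = 53 and π(6816) = 876, so π(6816)/π(242) ≈ 16.5283. The PNT-predicted ratio is (6816/ln(6816)) / (242/ln(242)) ≈ 17.5141. The two agree to within a few percent, as expected.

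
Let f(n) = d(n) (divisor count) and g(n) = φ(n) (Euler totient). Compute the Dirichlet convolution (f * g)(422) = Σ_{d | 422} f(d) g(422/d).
(d * φ)(422) = 636

Divisors of 422: [1, 2, 211, 422]. For each d | 422:
  d = 1: d(1) · φ(422/1) = 1 · 210 = 210
  d = 2: d(2) · φ(422/2) = 2 · 210 = 420
  d = 211: d(211) · φ(422/211) = 2 · 1 = 2
  d = 422: d(422) · φ(422/422) = 4 · 1 = 4
Summing: (d * φ)(422) = 210 + 420 + 2 + 4 = 636.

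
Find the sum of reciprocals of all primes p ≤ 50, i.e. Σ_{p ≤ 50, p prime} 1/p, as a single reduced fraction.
Σ 1/p = 1021729465586766997/614889782588491410

π(50) = 15, so the primes ≤ 50 are [2, 3, 5, 7, 11, 13, 17, 19, 23, 29, 31, 37, 41, 43, 47]. Summing 1/p over these primes: 1021729465586766997/614889782588491410 ≈ 1.6616. Mertens estimate ln ln(50) + 0.2615 ≈ 1.6256.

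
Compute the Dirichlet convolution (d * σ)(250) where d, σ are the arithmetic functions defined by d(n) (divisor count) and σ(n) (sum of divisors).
(d * σ)(250) = 1200

Divisors of 250: [1, 2, 5, 10, 25, 50, 125, 250]. For each d | 250:
  d = 1: d(1) · σ(250/1) = 1 · 468 = 468
  d = 2: d(2) · σ(250/2) = 2 · 156 = 312
  d = 5: d(5) · σ(250/5) = 2 · 93 = 186
  d = 10: d(10) · σ(250/10) = 4 · 31 = 124
  d = 25: d(25) · σ(250/25) = 3 · 18 = 54
  d = 50: d(50) · σ(250/50) = 6 · 6 = 36
  d = 125: d(125) · σ(250/125) = 4 · 3 = 12
  d = 250: d(250) · σ(250/250) = 8 · 1 = 8
Summing: (d * σ)(250) = 468 + 312 + 186 + 124 + 54 + 36 + 12 + 8 = 1200.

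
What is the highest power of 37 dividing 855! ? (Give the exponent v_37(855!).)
v_37(855!) = 23

Legendre's formula: v_p(n!) = Σ_{k ≥ 1} ⌊n / p^k⌋. For p = 37, n = 855, the terms are:
  ⌊855/37^1⌋ = ⌊855/37⌋ = 23
(the next term ⌊855/37^2⌋ = 0, terminating the sum). Summing: v_37(855!) = 23 = 23.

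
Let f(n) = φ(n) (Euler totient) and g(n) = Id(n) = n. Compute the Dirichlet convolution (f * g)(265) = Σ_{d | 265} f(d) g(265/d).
(φ * Id)(265) = 945

Divisors of 265: [1, 5, 53, 265]. For each d | 265:
  d = 1: φ(1) · Id(265/1) = 1 · 265 = 265
  d = 5: φ(5) · Id(265/5) = 4 · 53 = 212
  d = 53: φ(53) · Id(265/53) = 52 · 5 = 260
  d = 265: φ(265) · Id(265/265) = 208 · 1 = 208
Summing: (φ * Id)(265) = 265 + 212 + 260 + 208 = 945.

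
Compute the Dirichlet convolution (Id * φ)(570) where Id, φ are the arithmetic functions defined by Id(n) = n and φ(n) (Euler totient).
(Id * φ)(570) = 4995

Divisors of 570: [1, 2, 3, 5, 6, 10, 15, 19, 30, 38, 57, 95, 114, 190, 285, 570]. For each d | 570:
  d = 1: Id(1) · φ(570/1) = 1 · 144 = 144
  d = 2: Id(2) · φ(570/2) = 2 · 144 = 288
  d = 3: Id(3) · φ(570/3) = 3 · 72 = 216
  d = 5: Id(5) · φ(570/5) = 5 · 36 = 180
  d = 6: Id(6) · φ(570/6) = 6 · 72 = 432
  d = 10: Id(10) · φ(570/10) = 10 · 36 = 360
  d = 15: Id(15) · φ(570/15) = 15 · 18 = 270
  d = 19: Id(19) · φ(570/19) = 19 · 8 = 152
  d = 30: Id(30) · φ(570/30) = 30 · 18 = 540
  d = 38: Id(38) · φ(570/38) = 38 · 8 = 304
  d = 57: Id(57) · φ(570/57) = 57 · 4 = 228
  d = 95: Id(95) · φ(570/95) = 95 · 2 = 190
  d = 114: Id(114) · φ(570/114) = 114 · 4 = 456
  d = 190: Id(190) · φ(570/190) = 190 · 2 = 380
  d = 285: Id(285) · φ(570/285) = 285 · 1 = 285
  d = 570: Id(570) · φ(570/570) = 570 · 1 = 570
Summing: (Id * φ)(570) = 144 + 288 + 216 + 180 + 432 + 360 + 270 + 152 + 540 + 304 + 228 + 190 + 456 + 380 + 285 + 570 = 4995.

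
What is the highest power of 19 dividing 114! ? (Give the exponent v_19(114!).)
v_19(114!) = 6

Legendre's formula: v_p(n!) = Σ_{k ≥ 1} ⌊n / p^k⌋. For p = 19, n = 114, the terms are:
  ⌊114/19^1⌋ = ⌊114/19⌋ = 6
(the next term ⌊114/19^2⌋ = 0, terminating the sum). Summing: v_19(114!) = 6 = 6.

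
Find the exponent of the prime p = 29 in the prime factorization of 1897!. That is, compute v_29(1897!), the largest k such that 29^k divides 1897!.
v_29(1897!) = 67

Legendre's formula: v_p(n!) = Σ_{k ≥ 1} ⌊n / p^k⌋. For p = 29, n = 1897, the terms are:
  ⌊1897/29^1⌋ = ⌊1897/29⌋ = 65
  ⌊1897/29^2⌋ = ⌊1897/841⌋ = 2
(the next term ⌊1897/29^3⌋ = 0, terminating the sum). Summing: v_29(1897!) = 65 + 2 = 67.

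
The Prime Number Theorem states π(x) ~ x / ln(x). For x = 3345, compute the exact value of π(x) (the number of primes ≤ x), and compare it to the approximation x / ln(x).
π(3345) = 471;  x/ln(x) ≈ 412.19;  relative error ≈ 12.49%.

Directly count primes up to 3345: π(3345) = 471. The PNT approximation gives 3345/ln(3345) ≈ 3345/8.11522 ≈ 412.19. Relative error (π(x) − x/ln(x)) / π(x) ≈ 12.49%; the approximation is known to undercount slightly (Li(x) is a better estimate).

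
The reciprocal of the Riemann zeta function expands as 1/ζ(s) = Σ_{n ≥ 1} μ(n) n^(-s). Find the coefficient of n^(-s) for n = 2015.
μ(2015) = -1

Factor n = 2015 = 5 · 13 · 31. μ(n) = 0 if any exponent ≥ 2 (not squarefree); otherwise μ(n) = (−1)^{ω(n)} where ω(n) is the number of distinct prime factors. Applying: μ(2015) = -1.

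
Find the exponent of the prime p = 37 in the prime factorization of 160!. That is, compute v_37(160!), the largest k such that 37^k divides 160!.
v_37(160!) = 4

Legendre's formula: v_p(n!) = Σ_{k ≥ 1} ⌊n / p^k⌋. For p = 37, n = 160, the terms are:
  ⌊160/37^1⌋ = ⌊160/37⌋ = 4
(the next term ⌊160/37^2⌋ = 0, terminating the sum). Summing: v_37(160!) = 4 = 4.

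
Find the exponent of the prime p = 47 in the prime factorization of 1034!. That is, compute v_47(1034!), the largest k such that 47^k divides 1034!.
v_47(1034!) = 22

Legendre's formula: v_p(n!) = Σ_{k ≥ 1} ⌊n / p^k⌋. For p = 47, n = 1034, the terms are:
  ⌊1034/47^1⌋ = ⌊1034/47⌋ = 22
(the next term ⌊1034/47^2⌋ = 0, terminating the sum). Summing: v_47(1034!) = 22 = 22.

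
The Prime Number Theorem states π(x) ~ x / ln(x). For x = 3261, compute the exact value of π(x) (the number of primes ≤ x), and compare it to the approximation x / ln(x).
π(3261) = 461;  x/ln(x) ≈ 403.10;  relative error ≈ 12.56%.

Directly count primes up to 3261: π(3261) = 461. The PNT approximation gives 3261/ln(3261) ≈ 3261/8.08979 ≈ 403.10. Relative error (π(x) − x/ln(x)) / π(x) ≈ 12.56%; the approximation is known to undercount slightly (Li(x) is a better estimate).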